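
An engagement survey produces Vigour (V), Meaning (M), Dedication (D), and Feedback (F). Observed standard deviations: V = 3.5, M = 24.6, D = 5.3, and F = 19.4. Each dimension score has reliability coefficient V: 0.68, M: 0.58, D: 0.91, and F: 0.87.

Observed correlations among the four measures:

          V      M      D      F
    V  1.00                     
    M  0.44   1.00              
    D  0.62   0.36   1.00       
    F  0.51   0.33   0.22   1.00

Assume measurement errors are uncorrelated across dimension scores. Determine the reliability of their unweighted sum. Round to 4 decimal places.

0.8117

Var(V+M+D+F) = 3.5² + 24.6² + 5.3² + 19.4² + 2·[3.5·24.6·0.44 + 3.5·5.3·0.62 + 3.5·19.4·0.51 + 24.6·5.3·0.36 + 24.6·19.4·0.33 + 5.3·19.4·0.22] = 1021.86 + 622.121 = 1643.98.
With uncorrelated errors the cross-covariances are all true-score covariance, so they carry over unchanged; only the diagonal terms shrink to ρᵢσᵢ².
True-score variance = [3.5²·0.68 + 24.6²·0.58 + 5.3²·0.91 + 19.4²·0.87] + 622.121 = 712.318 + 622.121 = 1334.44.
Reliability = 1334.44 / 1643.98 = 0.8117.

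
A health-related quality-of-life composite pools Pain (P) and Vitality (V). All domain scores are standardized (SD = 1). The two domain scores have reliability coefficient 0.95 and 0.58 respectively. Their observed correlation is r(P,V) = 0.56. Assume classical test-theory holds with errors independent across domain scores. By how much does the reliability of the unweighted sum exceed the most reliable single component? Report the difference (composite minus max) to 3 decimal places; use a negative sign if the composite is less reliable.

Var(sum) = 2 + 1.12 = 3.12; true-score variance = 1.53 + 1.12 = 2.65; composite reliability = 0.8494.
Max component reliability = 0.9500.
Difference = 0.8494 − 0.9500 = -0.101.

-0.101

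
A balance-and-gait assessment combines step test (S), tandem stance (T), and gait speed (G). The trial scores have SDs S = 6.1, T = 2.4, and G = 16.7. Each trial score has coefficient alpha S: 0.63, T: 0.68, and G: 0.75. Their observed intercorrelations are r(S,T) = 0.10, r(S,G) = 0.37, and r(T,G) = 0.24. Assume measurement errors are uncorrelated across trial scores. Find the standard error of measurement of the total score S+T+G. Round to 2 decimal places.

9.24

Var(total) = 321.86 + 97.5502 = 419.41.
True-score variance = 236.527 + 97.5502 = 334.077, so reliability = 0.7965.
Error variance = 419.41 − 334.077 = 85.3334; SEM = √85.3334 = 9.24.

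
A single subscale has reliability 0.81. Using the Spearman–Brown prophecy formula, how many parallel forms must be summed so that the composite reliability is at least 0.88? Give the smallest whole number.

2

k ≥ ρ*(1−ρ₁)/(ρ₁(1−ρ*)) = 0.88·0.19 / (0.81·0.12) = 1.720.
Smallest integer k = 2.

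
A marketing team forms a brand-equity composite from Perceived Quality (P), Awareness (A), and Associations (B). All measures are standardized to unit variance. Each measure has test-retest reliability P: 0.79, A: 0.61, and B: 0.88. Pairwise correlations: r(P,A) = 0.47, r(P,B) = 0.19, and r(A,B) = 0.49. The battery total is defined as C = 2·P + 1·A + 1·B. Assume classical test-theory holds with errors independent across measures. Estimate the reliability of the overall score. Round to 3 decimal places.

Var(C) = 2² + 1 + 1 + 2·[2·0.47 + 2·0.19 + 0.49] = 6 + 3.62 = 9.62.
Under uncorrelated errors the observed covariances equal the true-score covariances, so only the own-variance terms attenuate.
True-score variance = [2²·0.79 + 0.61 + 0.88] + 3.62 = 4.65 + 3.62 = 8.27.
Reliability = 8.27 / 9.62 = 0.860.

0.860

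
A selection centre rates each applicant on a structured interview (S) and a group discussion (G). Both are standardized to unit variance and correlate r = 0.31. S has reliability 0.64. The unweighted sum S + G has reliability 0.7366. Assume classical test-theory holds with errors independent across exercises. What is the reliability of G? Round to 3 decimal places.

Var(S+G) = 2 + 2·0.31 = 2.620.
True-score variance = ρ_S + ρ_G + 2·0.31, so 0.7366 = (0.64 + ρ_G + 0.62) / 2.620.
ρ_G = 0.7366·2.620 − 0.64 − 0.62 = 0.670.

0.670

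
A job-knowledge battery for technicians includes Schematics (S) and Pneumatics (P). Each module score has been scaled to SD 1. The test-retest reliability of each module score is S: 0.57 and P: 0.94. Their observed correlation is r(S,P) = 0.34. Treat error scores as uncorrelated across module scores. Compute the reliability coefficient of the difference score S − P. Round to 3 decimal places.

Var(S−P) = 1 + 1 − 2·0.34 = 2 − 0.68 = 1.32.
Because errors are independent across components, Cov(Tᵢ,Tⱼ) = Cov(Xᵢ,Xⱼ); the off-diagonal part of the true-score variance is the same as above.
True-score variance = [0.57 + 0.94] − 0.68 = 1.51 − 0.68 = 0.83.
Reliability = 0.83 / 1.32 = 0.629.

0.629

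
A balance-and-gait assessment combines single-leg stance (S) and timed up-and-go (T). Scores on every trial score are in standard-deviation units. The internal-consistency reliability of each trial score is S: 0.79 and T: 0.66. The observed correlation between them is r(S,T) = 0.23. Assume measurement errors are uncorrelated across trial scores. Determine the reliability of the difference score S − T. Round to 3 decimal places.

Var(S−T) = 1 + 1 − 2·0.23 = 2 − 0.46 = 1.54.
Under uncorrelated errors the observed covariances equal the true-score covariances, so only the own-variance terms attenuate.
True-score variance = [0.79 + 0.66] − 0.46 = 1.45 − 0.46 = 0.99.
Reliability = 0.99 / 1.54 = 0.643.

0.643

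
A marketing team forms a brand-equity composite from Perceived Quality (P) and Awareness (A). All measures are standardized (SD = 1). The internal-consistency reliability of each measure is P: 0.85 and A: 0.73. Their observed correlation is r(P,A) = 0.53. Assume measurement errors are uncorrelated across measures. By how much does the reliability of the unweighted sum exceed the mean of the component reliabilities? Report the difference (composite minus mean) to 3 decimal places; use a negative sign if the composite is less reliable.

Var(sum) = 2 + 1.06 = 3.06; true-score variance = 1.58 + 1.06 = 2.64; composite reliability = 0.8627.
Mean component reliability = 0.7900.
Difference = 0.8627 − 0.7900 = 0.073.

0.073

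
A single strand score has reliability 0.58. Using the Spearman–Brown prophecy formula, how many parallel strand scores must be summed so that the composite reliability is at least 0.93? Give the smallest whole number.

10

k ≥ ρ*(1−ρ₁)/(ρ₁(1−ρ*)) = 0.93·0.42 / (0.58·0.07) = 9.621.
Smallest integer k = 10.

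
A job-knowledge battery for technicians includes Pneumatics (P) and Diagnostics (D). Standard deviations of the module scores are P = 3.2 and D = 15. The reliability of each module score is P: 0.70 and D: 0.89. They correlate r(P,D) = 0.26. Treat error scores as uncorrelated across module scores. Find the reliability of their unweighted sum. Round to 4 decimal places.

0.8931

Var(P+D) = 3.2² + 15² + 2·[3.2·15·0.26] = 235.24 + 24.96 = 260.2.
Under uncorrelated errors the observed covariances equal the true-score covariances, so only the own-variance terms attenuate.
True-score variance = [3.2²·0.70 + 15²·0.89] + 24.96 = 207.418 + 24.96 = 232.378.
Reliability = 232.378 / 260.2 = 0.8931.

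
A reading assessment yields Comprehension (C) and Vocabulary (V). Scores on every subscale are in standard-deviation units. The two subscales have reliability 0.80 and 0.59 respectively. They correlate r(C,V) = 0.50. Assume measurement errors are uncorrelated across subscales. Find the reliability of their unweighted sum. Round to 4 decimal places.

Var(C+V) = 2 + 2·[0.50] = 2 + 1 = 3.
With uncorrelated errors the cross-covariances are all true-score covariance, so they carry over unchanged; only the diagonal terms shrink to ρᵢσᵢ².
True-score variance = [0.80 + 0.59] + 1 = 1.39 + 1 = 2.39.
Reliability = 2.39 / 3 = 0.7967.

0.7967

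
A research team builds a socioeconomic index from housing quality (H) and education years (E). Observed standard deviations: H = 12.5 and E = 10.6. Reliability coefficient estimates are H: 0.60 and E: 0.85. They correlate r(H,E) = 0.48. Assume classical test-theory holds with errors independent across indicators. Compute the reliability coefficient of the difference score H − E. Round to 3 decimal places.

0.439

Var(H−E) = 12.5² + 10.6² − 2·12.5·10.6·0.48 = 268.61 − 127.2 = 141.41.
Because errors are independent across components, Cov(Tᵢ,Tⱼ) = Cov(Xᵢ,Xⱼ); the off-diagonal part of the true-score variance is the same as above.
True-score variance = [12.5²·0.60 + 10.6²·0.85] − 127.2 = 189.256 − 127.2 = 62.056.
Reliability = 62.056 / 141.41 = 0.439.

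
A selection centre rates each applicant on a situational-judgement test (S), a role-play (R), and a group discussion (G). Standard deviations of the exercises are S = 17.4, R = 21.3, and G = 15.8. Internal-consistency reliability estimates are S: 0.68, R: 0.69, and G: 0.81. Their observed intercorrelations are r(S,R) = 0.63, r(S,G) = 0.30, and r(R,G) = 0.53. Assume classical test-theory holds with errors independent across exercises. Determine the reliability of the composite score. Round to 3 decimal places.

Var(S+R+G) = 17.4² + 21.3² + 15.8² + 2·[17.4·21.3·0.63 + 17.4·15.8·0.30 + 21.3·15.8·0.53] = 1006.09 + 988.666 = 1994.76.
Under uncorrelated errors the observed covariances equal the true-score covariances, so only the own-variance terms attenuate.
True-score variance = [17.4²·0.68 + 21.3²·0.69 + 15.8²·0.81] + 988.666 = 721.131 + 988.666 = 1709.8.
Reliability = 1709.8 / 1994.76 = 0.857.

0.857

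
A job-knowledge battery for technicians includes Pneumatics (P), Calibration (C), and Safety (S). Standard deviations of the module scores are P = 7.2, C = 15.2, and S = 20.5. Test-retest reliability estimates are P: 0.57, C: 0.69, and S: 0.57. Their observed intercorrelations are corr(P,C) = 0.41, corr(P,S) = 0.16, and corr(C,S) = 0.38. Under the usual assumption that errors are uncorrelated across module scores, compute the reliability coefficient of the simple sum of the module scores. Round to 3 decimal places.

Var(P+C+S) = 7.2² + 15.2² + 20.5² + 2·[7.2·15.2·0.41 + 7.2·20.5·0.16 + 15.2·20.5·0.38] = 703.13 + 373.789 = 1076.92.
Because errors are independent across components, Cov(Tᵢ,Tⱼ) = Cov(Xᵢ,Xⱼ); the off-diagonal part of the true-score variance is the same as above.
True-score variance = [7.2²·0.57 + 15.2²·0.69 + 20.5²·0.57] + 373.789 = 428.509 + 373.789 = 802.298.
Reliability = 802.298 / 1076.92 = 0.745.

0.745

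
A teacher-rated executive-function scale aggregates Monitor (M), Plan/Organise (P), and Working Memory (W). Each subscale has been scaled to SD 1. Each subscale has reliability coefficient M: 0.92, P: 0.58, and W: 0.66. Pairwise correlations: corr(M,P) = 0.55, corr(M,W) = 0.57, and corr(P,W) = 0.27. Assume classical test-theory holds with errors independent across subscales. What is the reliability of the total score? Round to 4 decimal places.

0.8547

Var(M+P+W) = 3 + 2·[0.55 + 0.57 + 0.27] = 3 + 2.78 = 5.78.
With uncorrelated errors the cross-covariances are all true-score covariance, so they carry over unchanged; only the diagonal terms shrink to ρᵢσᵢ².
True-score variance = [0.92 + 0.58 + 0.66] + 2.78 = 2.16 + 2.78 = 4.94.
Reliability = 4.94 / 5.78 = 0.8547.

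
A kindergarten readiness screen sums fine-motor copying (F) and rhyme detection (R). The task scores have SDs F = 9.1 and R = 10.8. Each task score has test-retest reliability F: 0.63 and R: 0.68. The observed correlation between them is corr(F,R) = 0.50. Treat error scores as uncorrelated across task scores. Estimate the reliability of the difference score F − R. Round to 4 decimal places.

Var(F−R) = 9.1² + 10.8² − 2·9.1·10.8·0.50 = 199.45 − 98.28 = 101.17.
Under uncorrelated errors the observed covariances equal the true-score covariances, so only the own-variance terms attenuate.
True-score variance = [9.1²·0.63 + 10.8²·0.68] − 98.28 = 131.486 − 98.28 = 33.2055.
Reliability = 33.2055 / 101.17 = 0.3282.

0.3282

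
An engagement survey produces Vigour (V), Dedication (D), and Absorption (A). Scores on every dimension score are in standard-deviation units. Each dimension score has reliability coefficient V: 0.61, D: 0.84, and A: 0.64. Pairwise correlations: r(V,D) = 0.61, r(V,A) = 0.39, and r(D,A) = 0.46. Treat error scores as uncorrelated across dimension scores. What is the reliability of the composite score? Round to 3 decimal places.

0.846

Var(V+D+A) = 3 + 2·[0.61 + 0.39 + 0.46] = 3 + 2.92 = 5.92.
Because errors are independent across components, Cov(Tᵢ,Tⱼ) = Cov(Xᵢ,Xⱼ); the off-diagonal part of the true-score variance is the same as above.
True-score variance = [0.61 + 0.84 + 0.64] + 2.92 = 2.09 + 2.92 = 5.01.
Reliability = 5.01 / 5.92 = 0.846.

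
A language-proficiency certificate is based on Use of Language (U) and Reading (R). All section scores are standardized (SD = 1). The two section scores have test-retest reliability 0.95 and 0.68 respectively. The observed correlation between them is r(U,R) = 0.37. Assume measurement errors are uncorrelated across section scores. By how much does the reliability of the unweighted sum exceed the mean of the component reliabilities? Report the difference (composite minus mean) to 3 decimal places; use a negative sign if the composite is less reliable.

0.050

Var(sum) = 2 + 0.74 = 2.74; true-score variance = 1.63 + 0.74 = 2.37; composite reliability = 0.8650.
Mean component reliability = 0.8150.
Difference = 0.8650 − 0.8150 = 0.050.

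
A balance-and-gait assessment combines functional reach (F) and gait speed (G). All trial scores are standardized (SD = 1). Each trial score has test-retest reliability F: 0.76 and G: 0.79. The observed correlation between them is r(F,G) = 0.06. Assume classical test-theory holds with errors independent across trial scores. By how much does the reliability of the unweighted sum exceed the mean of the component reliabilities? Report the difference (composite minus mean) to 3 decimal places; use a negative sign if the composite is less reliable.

Var(sum) = 2 + 0.12 = 2.12; true-score variance = 1.55 + 0.12 = 1.67; composite reliability = 0.7877.
Mean component reliability = 0.7750.
Difference = 0.7877 − 0.7750 = 0.013.

0.013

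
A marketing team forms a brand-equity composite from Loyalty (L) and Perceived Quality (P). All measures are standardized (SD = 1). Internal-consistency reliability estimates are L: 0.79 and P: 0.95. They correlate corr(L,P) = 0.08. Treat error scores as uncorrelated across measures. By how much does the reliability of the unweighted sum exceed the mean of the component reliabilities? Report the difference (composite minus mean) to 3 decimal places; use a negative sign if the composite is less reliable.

Var(sum) = 2 + 0.16 = 2.16; true-score variance = 1.74 + 0.16 = 1.9; composite reliability = 0.8796.
Mean component reliability = 0.8700.
Difference = 0.8796 − 0.8700 = 0.010.

0.010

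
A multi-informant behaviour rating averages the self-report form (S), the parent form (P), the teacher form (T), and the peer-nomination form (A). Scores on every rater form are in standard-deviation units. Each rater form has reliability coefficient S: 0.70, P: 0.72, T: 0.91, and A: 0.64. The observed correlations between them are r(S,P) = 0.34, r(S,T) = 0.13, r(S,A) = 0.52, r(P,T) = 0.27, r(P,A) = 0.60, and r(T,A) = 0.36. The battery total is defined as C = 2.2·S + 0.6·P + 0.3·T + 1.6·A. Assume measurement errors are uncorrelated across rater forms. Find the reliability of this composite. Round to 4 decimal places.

Var(C) = 2.2² + 0.6² + 0.3² + 1.6² + 2·[1.32·0.34 + 0.66·0.13 + 3.52·0.52 + 0.18·0.27 + 0.96·0.60 + 0.48·0.36] = 7.85 + 6.3248 = 14.1748.
With uncorrelated errors the cross-covariances are all true-score covariance, so they carry over unchanged; only the diagonal terms shrink to ρᵢσᵢ².
True-score variance = [2.2²·0.70 + 0.6²·0.72 + 0.3²·0.91 + 1.6²·0.64] + 6.3248 = 5.3675 + 6.3248 = 11.6923.
Reliability = 11.6923 / 14.1748 = 0.8249.

0.8249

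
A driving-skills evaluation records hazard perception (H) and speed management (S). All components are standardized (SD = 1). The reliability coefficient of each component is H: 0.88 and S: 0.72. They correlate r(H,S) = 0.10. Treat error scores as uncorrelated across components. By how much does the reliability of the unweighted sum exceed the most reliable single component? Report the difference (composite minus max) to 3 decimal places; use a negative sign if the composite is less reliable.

Var(sum) = 2 + 0.2 = 2.2; true-score variance = 1.6 + 0.2 = 1.8; composite reliability = 0.8182.
Max component reliability = 0.8800.
Difference = 0.8182 − 0.8800 = -0.062.

-0.062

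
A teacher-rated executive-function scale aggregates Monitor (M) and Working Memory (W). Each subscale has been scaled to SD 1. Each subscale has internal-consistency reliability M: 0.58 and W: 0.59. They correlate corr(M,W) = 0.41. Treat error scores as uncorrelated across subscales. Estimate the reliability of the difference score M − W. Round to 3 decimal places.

Var(M−W) = 1 + 1 − 2·0.41 = 2 − 0.82 = 1.18.
With uncorrelated errors the cross-covariances are all true-score covariance, so they carry over unchanged; only the diagonal terms shrink to ρᵢσᵢ².
True-score variance = [0.58 + 0.59] − 0.82 = 1.17 − 0.82 = 0.35.
Reliability = 0.35 / 1.18 = 0.297.

0.297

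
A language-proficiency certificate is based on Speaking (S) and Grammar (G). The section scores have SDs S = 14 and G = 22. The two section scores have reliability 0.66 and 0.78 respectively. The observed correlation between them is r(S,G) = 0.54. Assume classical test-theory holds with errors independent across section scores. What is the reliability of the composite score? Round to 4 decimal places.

0.8290

Var(S+G) = 14² + 22² + 2·[14·22·0.54] = 680 + 332.64 = 1012.64.
Because errors are independent across components, Cov(Tᵢ,Tⱼ) = Cov(Xᵢ,Xⱼ); the off-diagonal part of the true-score variance is the same as above.
True-score variance = [14²·0.66 + 22²·0.78] + 332.64 = 506.88 + 332.64 = 839.52.
Reliability = 839.52 / 1012.64 = 0.8290.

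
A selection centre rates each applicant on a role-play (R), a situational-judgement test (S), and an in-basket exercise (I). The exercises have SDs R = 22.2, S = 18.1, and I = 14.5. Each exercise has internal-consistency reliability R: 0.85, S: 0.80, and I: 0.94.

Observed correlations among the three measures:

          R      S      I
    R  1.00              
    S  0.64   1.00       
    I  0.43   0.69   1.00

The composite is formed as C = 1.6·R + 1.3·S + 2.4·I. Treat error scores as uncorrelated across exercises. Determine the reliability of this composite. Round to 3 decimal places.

Var(C) = 1.6²·22.2² + 1.3²·18.1² + 2.4²·14.5² + 2·[2.08·22.2·18.1·0.64 + 3.84·22.2·14.5·0.43 + 3.12·18.1·14.5·0.69] = 3026.37 + 3262.85 = 6289.22.
With uncorrelated errors the cross-covariances are all true-score covariance, so they carry over unchanged; only the diagonal terms shrink to ρᵢσᵢ².
True-score variance = [1.6²·22.2²·0.85 + 1.3²·18.1²·0.80 + 2.4²·14.5²·0.94] + 3262.85 = 2653.73 + 3262.85 = 5916.58.
Reliability = 5916.58 / 6289.22 = 0.941.

0.941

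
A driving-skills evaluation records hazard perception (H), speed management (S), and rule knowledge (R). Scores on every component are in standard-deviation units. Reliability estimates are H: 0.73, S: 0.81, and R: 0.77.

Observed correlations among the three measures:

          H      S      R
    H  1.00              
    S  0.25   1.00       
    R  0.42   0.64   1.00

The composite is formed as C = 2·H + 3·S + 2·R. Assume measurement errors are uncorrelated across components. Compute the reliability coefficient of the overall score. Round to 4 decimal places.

Var(C) = 2² + 3² + 2² + 2·[6·0.25 + 4·0.42 + 6·0.64] = 17 + 14.04 = 31.04.
With uncorrelated errors the cross-covariances are all true-score covariance, so they carry over unchanged; only the diagonal terms shrink to ρᵢσᵢ².
True-score variance = [2²·0.73 + 3²·0.81 + 2²·0.77] + 14.04 = 13.29 + 14.04 = 27.33.
Reliability = 27.33 / 31.04 = 0.8805.

0.8805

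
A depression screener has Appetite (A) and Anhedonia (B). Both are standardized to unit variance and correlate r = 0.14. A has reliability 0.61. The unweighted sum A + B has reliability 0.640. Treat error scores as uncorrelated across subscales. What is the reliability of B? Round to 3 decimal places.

Var(A+B) = 2 + 2·0.14 = 2.280.
True-score variance = ρ_A + ρ_B + 2·0.14, so 0.640 = (0.61 + ρ_B + 0.28) / 2.280.
ρ_B = 0.640·2.280 − 0.61 − 0.28 = 0.569.

0.569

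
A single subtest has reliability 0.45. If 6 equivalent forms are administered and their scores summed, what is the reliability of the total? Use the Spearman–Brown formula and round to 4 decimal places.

0.8308

ρ_k = kρ / (1 + (k−1)ρ) = 6·0.45 / (1 + 5·0.45) = 2.700 / 3.250 = 0.8308.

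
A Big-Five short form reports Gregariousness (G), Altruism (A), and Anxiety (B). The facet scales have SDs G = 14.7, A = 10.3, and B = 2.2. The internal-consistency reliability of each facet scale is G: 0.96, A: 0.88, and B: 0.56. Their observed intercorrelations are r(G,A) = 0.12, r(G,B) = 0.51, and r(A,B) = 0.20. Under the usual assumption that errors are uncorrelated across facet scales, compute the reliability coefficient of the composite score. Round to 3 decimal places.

0.942

Var(G+A+B) = 14.7² + 10.3² + 2.2² + 2·[14.7·10.3·0.12 + 14.7·2.2·0.51 + 10.3·2.2·0.20] = 327.02 + 78.3892 = 405.409.
With uncorrelated errors the cross-covariances are all true-score covariance, so they carry over unchanged; only the diagonal terms shrink to ρᵢσᵢ².
True-score variance = [14.7²·0.96 + 10.3²·0.88 + 2.2²·0.56] + 78.3892 = 303.516 + 78.3892 = 381.905.
Reliability = 381.905 / 405.409 = 0.942.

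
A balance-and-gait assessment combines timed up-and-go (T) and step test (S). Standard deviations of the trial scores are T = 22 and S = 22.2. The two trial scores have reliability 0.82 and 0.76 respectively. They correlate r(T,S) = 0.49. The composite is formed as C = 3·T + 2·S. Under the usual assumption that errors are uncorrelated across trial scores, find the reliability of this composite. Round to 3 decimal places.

Var(C) = 3²·22² + 2²·22.2² + 2·[6·22·22.2·0.49] = 6327.36 + 2871.79 = 9199.15.
Under uncorrelated errors the observed covariances equal the true-score covariances, so only the own-variance terms attenuate.
True-score variance = [3²·22²·0.82 + 2²·22.2²·0.76] + 2871.79 = 5070.15 + 2871.79 = 7941.95.
Reliability = 7941.95 / 9199.15 = 0.863.

0.863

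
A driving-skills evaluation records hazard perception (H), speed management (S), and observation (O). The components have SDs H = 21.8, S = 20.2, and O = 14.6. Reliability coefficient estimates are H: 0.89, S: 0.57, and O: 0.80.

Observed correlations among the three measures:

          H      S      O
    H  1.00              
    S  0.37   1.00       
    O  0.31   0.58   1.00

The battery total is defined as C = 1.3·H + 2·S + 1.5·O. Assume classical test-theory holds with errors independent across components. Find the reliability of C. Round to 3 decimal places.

0.829

Var(C) = 1.3²·21.8² + 2²·20.2² + 1.5²·14.6² + 2·[2.6·21.8·20.2·0.37 + 1.95·21.8·14.6·0.31 + 3·20.2·14.6·0.58] = 2914.93 + 2258.37 = 5173.3.
Because errors are independent across components, Cov(Tᵢ,Tⱼ) = Cov(Xᵢ,Xⱼ); the off-diagonal part of the true-score variance is the same as above.
True-score variance = [1.3²·21.8²·0.89 + 2²·20.2²·0.57 + 1.5²·14.6²·0.80] + 2258.37 = 2028.83 + 2258.37 = 4287.2.
Reliability = 4287.2 / 5173.3 = 0.829.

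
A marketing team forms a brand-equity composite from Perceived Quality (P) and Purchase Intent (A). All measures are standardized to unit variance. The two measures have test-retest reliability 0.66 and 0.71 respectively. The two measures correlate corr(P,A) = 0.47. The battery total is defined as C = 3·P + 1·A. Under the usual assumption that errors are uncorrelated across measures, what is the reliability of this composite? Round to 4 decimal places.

Var(C) = 3² + 1 + 2·[3·0.47] = 10 + 2.82 = 12.82.
With uncorrelated errors the cross-covariances are all true-score covariance, so they carry over unchanged; only the diagonal terms shrink to ρᵢσᵢ².
True-score variance = [3²·0.66 + 0.71] + 2.82 = 6.65 + 2.82 = 9.47.
Reliability = 9.47 / 12.82 = 0.7387.

0.7387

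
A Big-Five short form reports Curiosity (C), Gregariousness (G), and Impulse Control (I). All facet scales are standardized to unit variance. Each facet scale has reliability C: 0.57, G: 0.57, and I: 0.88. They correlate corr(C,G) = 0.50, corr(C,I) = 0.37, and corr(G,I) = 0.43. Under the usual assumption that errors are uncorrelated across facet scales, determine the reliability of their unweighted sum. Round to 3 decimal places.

0.825

Var(C+G+I) = 3 + 2·[0.50 + 0.37 + 0.43] = 3 + 2.6 = 5.6.
With uncorrelated errors the cross-covariances are all true-score covariance, so they carry over unchanged; only the diagonal terms shrink to ρᵢσᵢ².
True-score variance = [0.57 + 0.57 + 0.88] + 2.6 = 2.02 + 2.6 = 4.62.
Reliability = 4.62 / 5.6 = 0.825.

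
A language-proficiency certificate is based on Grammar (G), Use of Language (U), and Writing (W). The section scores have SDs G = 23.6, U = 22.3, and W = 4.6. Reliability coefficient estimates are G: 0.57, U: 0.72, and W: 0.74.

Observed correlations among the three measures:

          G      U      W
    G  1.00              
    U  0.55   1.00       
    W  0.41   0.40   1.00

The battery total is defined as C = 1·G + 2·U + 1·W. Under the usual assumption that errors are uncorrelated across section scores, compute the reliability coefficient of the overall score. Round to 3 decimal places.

0.798

Var(C) = 23.6² + 2²·22.3² + 4.6² + 2·[2·23.6·22.3·0.55 + 23.6·4.6·0.41 + 2·22.3·4.6·0.40] = 2567.28 + 1410.96 = 3978.24.
Because errors are independent across components, Cov(Tᵢ,Tⱼ) = Cov(Xᵢ,Xⱼ); the off-diagonal part of the true-score variance is the same as above.
True-score variance = [23.6²·0.57 + 2²·22.3²·0.72 + 4.6²·0.74] + 1410.96 = 1765.32 + 1410.96 = 3176.28.
Reliability = 3176.28 / 3978.24 = 0.798.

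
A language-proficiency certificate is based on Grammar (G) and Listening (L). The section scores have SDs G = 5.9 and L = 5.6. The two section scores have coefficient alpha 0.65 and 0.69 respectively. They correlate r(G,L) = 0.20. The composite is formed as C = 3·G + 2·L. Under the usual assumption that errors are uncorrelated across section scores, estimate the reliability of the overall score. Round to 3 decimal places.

Var(C) = 3²·5.9² + 2²·5.6² + 2·[6·5.9·5.6·0.20] = 438.73 + 79.296 = 518.026.
With uncorrelated errors the cross-covariances are all true-score covariance, so they carry over unchanged; only the diagonal terms shrink to ρᵢσᵢ².
True-score variance = [3²·5.9²·0.65 + 2²·5.6²·0.69] + 79.296 = 290.192 + 79.296 = 369.488.
Reliability = 369.488 / 518.026 = 0.713.

0.713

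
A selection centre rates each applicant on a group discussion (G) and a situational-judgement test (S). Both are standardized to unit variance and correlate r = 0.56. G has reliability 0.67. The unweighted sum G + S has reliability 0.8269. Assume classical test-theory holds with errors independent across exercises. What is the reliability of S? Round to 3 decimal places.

0.790

Var(G+S) = 2 + 2·0.56 = 3.120.
True-score variance = ρ_G + ρ_S + 2·0.56, so 0.8269 = (0.67 + ρ_S + 1.12) / 3.120.
ρ_S = 0.8269·3.120 − 0.67 − 1.12 = 0.790.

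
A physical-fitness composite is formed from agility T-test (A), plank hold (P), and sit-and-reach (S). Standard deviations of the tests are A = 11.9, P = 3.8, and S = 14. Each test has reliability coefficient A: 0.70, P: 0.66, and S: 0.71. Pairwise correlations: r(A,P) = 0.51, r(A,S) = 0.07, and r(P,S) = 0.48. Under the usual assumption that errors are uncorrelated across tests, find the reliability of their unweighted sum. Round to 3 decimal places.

0.779

Var(A+P+S) = 11.9² + 3.8² + 14² + 2·[11.9·3.8·0.51 + 11.9·14·0.07 + 3.8·14·0.48] = 352.05 + 120.52 = 472.57.
With uncorrelated errors the cross-covariances are all true-score covariance, so they carry over unchanged; only the diagonal terms shrink to ρᵢσᵢ².
True-score variance = [11.9²·0.70 + 3.8²·0.66 + 14²·0.71] + 120.52 = 247.817 + 120.52 = 368.338.
Reliability = 368.338 / 472.57 = 0.779.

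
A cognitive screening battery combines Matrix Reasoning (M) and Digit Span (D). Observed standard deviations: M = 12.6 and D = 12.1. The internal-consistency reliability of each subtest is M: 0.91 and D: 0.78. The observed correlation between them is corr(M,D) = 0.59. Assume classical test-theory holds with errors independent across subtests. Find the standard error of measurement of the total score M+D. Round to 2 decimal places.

6.82

Var(total) = 305.17 + 179.903 = 485.073.
True-score variance = 258.671 + 179.903 = 438.574, so reliability = 0.9041.
Error variance = 485.073 − 438.574 = 46.4986; SEM = √46.4986 = 6.82.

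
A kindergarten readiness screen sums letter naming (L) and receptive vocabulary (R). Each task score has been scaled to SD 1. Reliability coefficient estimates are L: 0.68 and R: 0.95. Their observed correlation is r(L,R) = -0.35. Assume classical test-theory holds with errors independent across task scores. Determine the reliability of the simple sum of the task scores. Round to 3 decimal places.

Var(L+R) = 2 + 2·[(-0.35)] = 2 − 0.7 = 1.3.
With uncorrelated errors the cross-covariances are all true-score covariance, so they carry over unchanged; only the diagonal terms shrink to ρᵢσᵢ².
True-score variance = [0.68 + 0.95] − 0.7 = 1.63 − 0.7 = 0.93.
Reliability = 0.93 / 1.3 = 0.715.

0.715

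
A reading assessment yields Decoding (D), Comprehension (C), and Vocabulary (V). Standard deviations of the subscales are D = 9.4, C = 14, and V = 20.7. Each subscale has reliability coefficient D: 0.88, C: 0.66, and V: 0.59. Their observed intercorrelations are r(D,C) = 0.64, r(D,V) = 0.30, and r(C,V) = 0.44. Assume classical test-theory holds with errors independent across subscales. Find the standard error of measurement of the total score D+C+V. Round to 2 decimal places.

Var(total) = 712.85 + 540.22 = 1253.07.
True-score variance = 459.926 + 540.22 = 1000.15, so reliability = 0.7982.
Error variance = 1253.07 − 1000.15 = 252.924; SEM = √252.924 = 15.90.

15.90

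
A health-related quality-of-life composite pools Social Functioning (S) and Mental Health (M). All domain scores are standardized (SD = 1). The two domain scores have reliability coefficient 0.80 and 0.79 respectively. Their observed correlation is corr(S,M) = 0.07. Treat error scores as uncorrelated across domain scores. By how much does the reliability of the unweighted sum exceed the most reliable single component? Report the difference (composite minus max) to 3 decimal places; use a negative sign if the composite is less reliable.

Var(sum) = 2 + 0.14 = 2.14; true-score variance = 1.59 + 0.14 = 1.73; composite reliability = 0.8084.
Max component reliability = 0.8000.
Difference = 0.8084 − 0.8000 = 0.008.

0.008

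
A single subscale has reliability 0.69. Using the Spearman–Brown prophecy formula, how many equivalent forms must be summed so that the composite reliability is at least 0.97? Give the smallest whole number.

15

k ≥ ρ*(1−ρ₁)/(ρ₁(1−ρ*)) = 0.97·0.31 / (0.69·0.03) = 14.527.
Smallest integer k = 15.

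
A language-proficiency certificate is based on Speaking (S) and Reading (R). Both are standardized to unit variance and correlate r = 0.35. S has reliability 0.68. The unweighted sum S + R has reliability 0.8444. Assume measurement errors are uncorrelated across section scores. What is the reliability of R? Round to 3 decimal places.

0.900

Var(S+R) = 2 + 2·0.35 = 2.700.
True-score variance = ρ_S + ρ_R + 2·0.35, so 0.8444 = (0.68 + ρ_R + 0.70) / 2.700.
ρ_R = 0.8444·2.700 − 0.68 − 0.70 = 0.900.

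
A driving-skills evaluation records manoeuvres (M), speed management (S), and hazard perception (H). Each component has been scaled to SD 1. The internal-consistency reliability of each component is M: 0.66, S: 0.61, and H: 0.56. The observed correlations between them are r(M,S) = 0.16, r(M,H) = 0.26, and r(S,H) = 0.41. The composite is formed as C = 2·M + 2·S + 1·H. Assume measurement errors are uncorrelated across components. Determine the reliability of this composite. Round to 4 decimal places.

0.7407

Var(C) = 2² + 2² + 1 + 2·[4·0.16 + 2·0.26 + 2·0.41] = 9 + 3.96 = 12.96.
With uncorrelated errors the cross-covariances are all true-score covariance, so they carry over unchanged; only the diagonal terms shrink to ρᵢσᵢ².
True-score variance = [2²·0.66 + 2²·0.61 + 0.56] + 3.96 = 5.64 + 3.96 = 9.6.
Reliability = 9.6 / 12.96 = 0.7407.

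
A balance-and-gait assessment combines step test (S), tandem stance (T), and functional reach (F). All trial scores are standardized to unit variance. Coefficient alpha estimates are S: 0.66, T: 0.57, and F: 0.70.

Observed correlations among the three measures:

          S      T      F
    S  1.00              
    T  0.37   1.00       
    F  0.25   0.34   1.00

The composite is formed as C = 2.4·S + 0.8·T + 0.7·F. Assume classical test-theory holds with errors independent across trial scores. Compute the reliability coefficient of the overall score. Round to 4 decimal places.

0.7502

Var(C) = 2.4² + 0.8² + 0.7² + 2·[1.92·0.37 + 1.68·0.25 + 0.56·0.34] = 6.89 + 2.6416 = 9.5316.
Under uncorrelated errors the observed covariances equal the true-score covariances, so only the own-variance terms attenuate.
True-score variance = [2.4²·0.66 + 0.8²·0.57 + 0.7²·0.70] + 2.6416 = 4.5094 + 2.6416 = 7.151.
Reliability = 7.151 / 9.5316 = 0.7502.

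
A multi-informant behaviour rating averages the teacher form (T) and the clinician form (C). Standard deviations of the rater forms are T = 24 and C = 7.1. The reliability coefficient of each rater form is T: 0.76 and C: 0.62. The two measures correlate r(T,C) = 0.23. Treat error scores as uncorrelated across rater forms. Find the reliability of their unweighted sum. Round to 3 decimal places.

0.777

Var(T+C) = 24² + 7.1² + 2·[24·7.1·0.23] = 626.41 + 78.384 = 704.794.
With uncorrelated errors the cross-covariances are all true-score covariance, so they carry over unchanged; only the diagonal terms shrink to ρᵢσᵢ².
True-score variance = [24²·0.76 + 7.1²·0.62] + 78.384 = 469.014 + 78.384 = 547.398.
Reliability = 547.398 / 704.794 = 0.777.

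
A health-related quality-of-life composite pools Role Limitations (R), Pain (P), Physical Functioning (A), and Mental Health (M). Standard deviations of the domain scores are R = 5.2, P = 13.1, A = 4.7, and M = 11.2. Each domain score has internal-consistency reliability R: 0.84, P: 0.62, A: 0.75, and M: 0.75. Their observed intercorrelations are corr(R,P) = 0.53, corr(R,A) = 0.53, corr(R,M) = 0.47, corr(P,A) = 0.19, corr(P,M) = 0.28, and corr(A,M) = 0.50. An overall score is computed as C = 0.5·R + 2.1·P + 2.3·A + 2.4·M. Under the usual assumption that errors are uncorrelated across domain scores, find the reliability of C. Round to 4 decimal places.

0.8077

Var(C) = 0.5²·5.2² + 2.1²·13.1² + 2.3²·4.7² + 2.4²·11.2² + 2·[1.05·5.2·13.1·0.53 + 1.15·5.2·4.7·0.53 + 1.2·5.2·11.2·0.47 + 4.83·13.1·4.7·0.19 + 5.04·13.1·11.2·0.28 + 5.52·4.7·11.2·0.50] = 1602.95 + 988.986 = 2591.94.
With uncorrelated errors the cross-covariances are all true-score covariance, so they carry over unchanged; only the diagonal terms shrink to ρᵢσᵢ².
True-score variance = [0.5²·5.2²·0.84 + 2.1²·13.1²·0.62 + 2.3²·4.7²·0.75 + 2.4²·11.2²·0.75] + 988.986 = 1104.44 + 988.986 = 2093.42.
Reliability = 2093.42 / 2591.94 = 0.8077.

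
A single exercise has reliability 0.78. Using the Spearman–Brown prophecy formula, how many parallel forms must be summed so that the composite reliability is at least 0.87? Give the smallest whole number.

2

k ≥ ρ*(1−ρ₁)/(ρ₁(1−ρ*)) = 0.87·0.22 / (0.78·0.13) = 1.888.
Smallest integer k = 2.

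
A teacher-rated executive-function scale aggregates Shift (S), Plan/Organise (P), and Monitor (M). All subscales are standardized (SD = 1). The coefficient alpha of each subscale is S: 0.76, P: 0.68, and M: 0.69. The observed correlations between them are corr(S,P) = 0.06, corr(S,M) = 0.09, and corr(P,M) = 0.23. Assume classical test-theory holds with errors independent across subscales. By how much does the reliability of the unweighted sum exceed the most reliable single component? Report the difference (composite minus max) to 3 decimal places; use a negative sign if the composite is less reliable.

Var(sum) = 3 + 0.76 = 3.76; true-score variance = 2.13 + 0.76 = 2.89; composite reliability = 0.7686.
Max component reliability = 0.7600.
Difference = 0.7686 − 0.7600 = 0.009.

0.009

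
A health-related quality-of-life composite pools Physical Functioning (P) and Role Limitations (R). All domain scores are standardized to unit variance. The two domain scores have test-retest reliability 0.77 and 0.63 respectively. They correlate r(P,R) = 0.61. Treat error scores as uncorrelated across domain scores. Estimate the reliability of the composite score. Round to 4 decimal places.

0.8137

Var(P+R) = 2 + 2·[0.61] = 2 + 1.22 = 3.22.
Because errors are independent across components, Cov(Tᵢ,Tⱼ) = Cov(Xᵢ,Xⱼ); the off-diagonal part of the true-score variance is the same as above.
True-score variance = [0.77 + 0.63] + 1.22 = 1.4 + 1.22 = 2.62.
Reliability = 2.62 / 3.22 = 0.8137.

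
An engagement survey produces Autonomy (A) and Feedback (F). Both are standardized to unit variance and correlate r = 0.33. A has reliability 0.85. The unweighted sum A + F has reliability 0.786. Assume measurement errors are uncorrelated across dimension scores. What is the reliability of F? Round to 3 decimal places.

0.581

Var(A+F) = 2 + 2·0.33 = 2.660.
True-score variance = ρ_A + ρ_F + 2·0.33, so 0.786 = (0.85 + ρ_F + 0.66) / 2.660.
ρ_F = 0.786·2.660 − 0.85 − 0.66 = 0.581.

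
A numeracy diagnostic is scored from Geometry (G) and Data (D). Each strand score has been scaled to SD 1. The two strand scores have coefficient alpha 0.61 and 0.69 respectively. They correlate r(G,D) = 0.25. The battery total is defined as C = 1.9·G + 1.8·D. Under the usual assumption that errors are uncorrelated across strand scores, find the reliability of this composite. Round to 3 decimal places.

0.718

Var(C) = 1.9² + 1.8² + 2·[3.42·0.25] = 6.85 + 1.71 = 8.56.
With uncorrelated errors the cross-covariances are all true-score covariance, so they carry over unchanged; only the diagonal terms shrink to ρᵢσᵢ².
True-score variance = [1.9²·0.61 + 1.8²·0.69] + 1.71 = 4.4377 + 1.71 = 6.1477.
Reliability = 6.1477 / 8.56 = 0.718.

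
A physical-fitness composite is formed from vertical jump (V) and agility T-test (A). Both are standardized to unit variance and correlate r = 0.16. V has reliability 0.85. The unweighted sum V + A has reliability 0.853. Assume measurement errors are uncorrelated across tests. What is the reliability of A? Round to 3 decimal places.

Var(V+A) = 2 + 2·0.16 = 2.320.
True-score variance = ρ_V + ρ_A + 2·0.16, so 0.853 = (0.85 + ρ_A + 0.32) / 2.320.
ρ_A = 0.853·2.320 − 0.85 − 0.32 = 0.809.

0.809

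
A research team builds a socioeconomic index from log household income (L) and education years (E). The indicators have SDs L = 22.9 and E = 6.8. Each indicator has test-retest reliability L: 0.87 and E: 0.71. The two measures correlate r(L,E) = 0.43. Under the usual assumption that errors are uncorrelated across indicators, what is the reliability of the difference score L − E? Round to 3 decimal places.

Var(L−E) = 22.9² + 6.8² − 2·22.9·6.8·0.43 = 570.65 − 133.919 = 436.731.
Because errors are independent across components, Cov(Tᵢ,Tⱼ) = Cov(Xᵢ,Xⱼ); the off-diagonal part of the true-score variance is the same as above.
True-score variance = [22.9²·0.87 + 6.8²·0.71] − 133.919 = 489.067 − 133.919 = 355.148.
Reliability = 355.148 / 436.731 = 0.813.

0.813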